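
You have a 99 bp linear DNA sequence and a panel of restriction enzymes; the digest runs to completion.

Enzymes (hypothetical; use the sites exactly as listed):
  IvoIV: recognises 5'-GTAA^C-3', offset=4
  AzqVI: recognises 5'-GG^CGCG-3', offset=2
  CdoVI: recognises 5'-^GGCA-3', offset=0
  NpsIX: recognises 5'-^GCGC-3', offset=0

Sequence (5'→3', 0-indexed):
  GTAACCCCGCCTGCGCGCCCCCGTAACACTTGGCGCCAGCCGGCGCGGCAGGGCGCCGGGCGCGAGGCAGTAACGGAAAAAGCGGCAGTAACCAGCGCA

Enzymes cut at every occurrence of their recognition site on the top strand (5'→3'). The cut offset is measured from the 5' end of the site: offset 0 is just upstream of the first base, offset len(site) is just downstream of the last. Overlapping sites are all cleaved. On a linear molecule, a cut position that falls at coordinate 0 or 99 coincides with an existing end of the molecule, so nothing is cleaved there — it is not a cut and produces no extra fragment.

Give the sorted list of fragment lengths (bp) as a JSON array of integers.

Site scan:
  IvoIV (GTAAC, off=4): starts [0, 22, 69, 87] → cuts [4, 26, 73, 91]
  AzqVI (GGCGCG, off=2): starts [41, 58] → cuts [43, 60]
  CdoVI (GGCA, off=0): starts [46, 65, 83] → cuts [46, 65, 83]
  NpsIX (GCGC, off=0): starts [12, 14, 32, 42, 52, 59, 94] → cuts [12, 14, 32, 42, 52, 59, 94]

All cut coordinates (distinct, sorted): [4, 12, 14, 26, 32, 42, 43, 46, 52, 59, 60, 65, 73, 83, 91, 94]

Fragments:
  [0,4): 4 bp
  [4,12): 8 bp
  [12,14): 2 bp
  [14,26): 12 bp
  [26,32): 6 bp
  [32,42): 10 bp
  [42,43): 1 bp
  [43,46): 3 bp
  [46,52): 6 bp
  [52,59): 7 bp
  [59,60): 1 bp
  [60,65): 5 bp
  [65,73): 8 bp
  [73,83): 10 bp
  [83,91): 8 bp
  [91,94): 3 bp
  [94,99): 5 bp

[1,1,2,3,3,4,5,5,6,6,7,8,8,8,10,10,12]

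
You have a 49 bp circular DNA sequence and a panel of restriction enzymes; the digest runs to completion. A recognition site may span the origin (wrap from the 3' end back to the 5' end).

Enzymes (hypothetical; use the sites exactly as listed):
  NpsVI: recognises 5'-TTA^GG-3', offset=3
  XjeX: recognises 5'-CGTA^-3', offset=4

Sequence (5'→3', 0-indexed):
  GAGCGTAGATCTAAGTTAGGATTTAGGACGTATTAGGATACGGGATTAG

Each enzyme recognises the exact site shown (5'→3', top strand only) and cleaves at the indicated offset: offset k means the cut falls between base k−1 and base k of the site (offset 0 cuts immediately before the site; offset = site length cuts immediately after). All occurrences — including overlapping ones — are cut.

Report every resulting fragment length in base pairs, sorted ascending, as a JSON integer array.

[3,7,7,8,11,13]

Scan for sites:
  NpsVI TTAGG/3: at [15, 22, 32, 45] ⇒ [18, 25, 35, 48]
  XjeX CGTA/4: at [3, 28] ⇒ [7, 32]

All cut coordinates (distinct, sorted): [7, 18, 25, 32, 35, 48]

Fragment lengths:
  7→18: 11 bp
  18→25: 7 bp
  25→32: 7 bp
  32→35: 3 bp
  35→48: 13 bp
  48→7 (wrap): 49-48+7 = 8 bp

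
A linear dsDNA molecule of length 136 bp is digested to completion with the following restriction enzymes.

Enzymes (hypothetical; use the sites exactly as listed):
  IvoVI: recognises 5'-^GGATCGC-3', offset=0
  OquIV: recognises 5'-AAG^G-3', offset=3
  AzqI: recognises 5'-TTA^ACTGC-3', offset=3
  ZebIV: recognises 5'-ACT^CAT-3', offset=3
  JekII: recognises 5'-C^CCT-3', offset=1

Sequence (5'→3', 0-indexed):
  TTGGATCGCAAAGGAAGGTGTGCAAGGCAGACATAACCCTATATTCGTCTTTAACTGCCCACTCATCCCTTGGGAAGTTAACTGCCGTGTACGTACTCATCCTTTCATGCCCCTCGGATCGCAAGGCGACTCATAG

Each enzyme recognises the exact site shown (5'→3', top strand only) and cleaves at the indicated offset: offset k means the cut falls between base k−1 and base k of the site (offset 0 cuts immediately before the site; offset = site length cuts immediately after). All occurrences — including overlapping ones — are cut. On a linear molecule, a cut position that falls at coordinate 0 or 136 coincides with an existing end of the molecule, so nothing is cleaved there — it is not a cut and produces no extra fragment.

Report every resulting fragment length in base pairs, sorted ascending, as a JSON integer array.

[2,4,4,4,5,6,9,10,10,11,11,13,14,16,17]

Per-enzyme occurrences:
  IvoVI (GGATCGC, off=0): starts [2, 115] → cuts [2, 115]
  OquIV (AAGG, off=3): starts [10, 14, 23, 122] → cuts [13, 17, 26, 125]
  AzqI (TTAACTGC, off=3): starts [50, 77] → cuts [53, 80]
  ZebIV (ACTCAT, off=3): starts [60, 94, 128] → cuts [63, 97, 131]
  JekII (CCCT, off=1): starts [36, 66, 110] → cuts [37, 67, 111]

Pooled cuts: [2, 13, 17, 26, 37, 53, 63, 67, 80, 97, 111, 115, 125, 131]

Fragments:
  [0,2): 2 bp
  [2,13): 11 bp
  [13,17): 4 bp
  [17,26): 9 bp
  [26,37): 11 bp
  [37,53): 16 bp
  [53,63): 10 bp
  [63,67): 4 bp
  [67,80): 13 bp
  [80,97): 17 bp
  [97,111): 14 bp
  [111,115): 4 bp
  [115,125): 10 bp
  [125,131): 6 bp
  [131,136): 5 bp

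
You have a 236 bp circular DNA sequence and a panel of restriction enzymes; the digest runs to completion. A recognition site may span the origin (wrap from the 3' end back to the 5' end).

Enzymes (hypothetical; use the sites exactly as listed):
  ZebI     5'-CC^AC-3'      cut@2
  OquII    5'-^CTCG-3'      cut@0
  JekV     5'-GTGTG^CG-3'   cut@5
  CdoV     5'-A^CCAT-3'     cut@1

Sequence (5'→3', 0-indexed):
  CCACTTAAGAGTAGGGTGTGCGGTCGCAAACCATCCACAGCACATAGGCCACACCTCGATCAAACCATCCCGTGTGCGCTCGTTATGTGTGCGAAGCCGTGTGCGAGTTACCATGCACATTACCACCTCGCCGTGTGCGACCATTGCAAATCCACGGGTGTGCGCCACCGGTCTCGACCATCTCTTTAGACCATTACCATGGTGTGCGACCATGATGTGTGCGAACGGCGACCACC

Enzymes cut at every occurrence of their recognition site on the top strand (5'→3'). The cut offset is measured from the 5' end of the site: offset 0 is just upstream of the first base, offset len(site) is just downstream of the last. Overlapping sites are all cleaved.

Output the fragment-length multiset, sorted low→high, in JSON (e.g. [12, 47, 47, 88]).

Per-enzyme occurrences:
  ZebI CCAC/2: at [0, 34, 48, 122, 151, 164, 231] ⇒ [2, 36, 50, 124, 153, 166, 233]
  OquII CTCG/0: at [54, 78, 126, 172] ⇒ [54, 78, 126, 172]
  JekV GTGTGCG/5: at [15, 71, 86, 98, 132, 157, 201, 216] ⇒ [20, 76, 91, 103, 137, 162, 206, 221]
  CdoV ACCAT/1: at [29, 63, 109, 139, 176, 189, 195, 208] ⇒ [30, 64, 110, 140, 177, 190, 196, 209]

All cut coordinates (distinct, sorted): [2, 20, 30, 36, 50, 54, 64, 76, 78, 91, 103, 110, 124, 126, 137, 140, 153, 162, 166, 172, 177, 190, 196, 206, 209, 221, 233]

Fragment lengths:
  2→20: 18 bp
  20→30: 10 bp
  30→36: 6 bp
  36→50: 14 bp
  50→54: 4 bp
  54→64: 10 bp
  64→76: 12 bp
  76→78: 2 bp
  78→91: 13 bp
  91→103: 12 bp
  103→110: 7 bp
  110→124: 14 bp
  124→126: 2 bp
  126→137: 11 bp
  137→140: 3 bp
  140→153: 13 bp
  153→162: 9 bp
  162→166: 4 bp
  166→172: 6 bp
  172→177: 5 bp
  177→190: 13 bp
  190→196: 6 bp
  196→206: 10 bp
  206→209: 3 bp
  209→221: 12 bp
  221→233: 12 bp
  233→2 (wrap): 236-233+2 = 5 bp

[2,2,3,3,4,4,5,5,6,6,6,7,9,10,10,10,11,12,12,12,12,13,13,13,14,14,18]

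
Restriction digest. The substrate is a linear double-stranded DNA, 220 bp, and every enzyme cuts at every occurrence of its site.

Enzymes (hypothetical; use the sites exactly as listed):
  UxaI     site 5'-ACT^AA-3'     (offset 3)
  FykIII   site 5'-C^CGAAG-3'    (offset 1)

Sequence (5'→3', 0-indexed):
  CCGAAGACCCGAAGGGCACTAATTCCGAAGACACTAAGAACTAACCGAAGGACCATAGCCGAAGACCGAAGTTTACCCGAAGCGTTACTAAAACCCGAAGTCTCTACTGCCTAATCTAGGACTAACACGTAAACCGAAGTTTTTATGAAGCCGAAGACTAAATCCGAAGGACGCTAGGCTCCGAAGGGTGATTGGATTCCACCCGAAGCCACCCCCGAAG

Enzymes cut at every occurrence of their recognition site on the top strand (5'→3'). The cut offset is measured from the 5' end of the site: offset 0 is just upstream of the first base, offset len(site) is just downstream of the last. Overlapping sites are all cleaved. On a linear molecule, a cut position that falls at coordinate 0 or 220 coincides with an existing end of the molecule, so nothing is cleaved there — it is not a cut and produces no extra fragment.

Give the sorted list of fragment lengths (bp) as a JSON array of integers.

Per-enzyme occurrences:
  UxaI (ACTAA, off=3): starts [17, 32, 39, 86, 120, 156] → cuts [20, 35, 42, 89, 123, 159]
  FykIII (CCGAAG, off=1): starts [0, 8, 24, 44, 58, 65, 76, 94, 133, 150, 163, 180, 202, 214] → cuts [1, 9, 25, 45, 59, 66, 77, 95, 134, 151, 164, 181, 203, 215]

All cut coordinates (distinct, sorted): [1, 9, 20, 25, 35, 42, 45, 59, 66, 77, 89, 95, 123, 134, 151, 159, 164, 181, 203, 215]

Fragments:
  [0,1): 1 bp
  [1,9): 8 bp
  [9,20): 11 bp
  [20,25): 5 bp
  [25,35): 10 bp
  [35,42): 7 bp
  [42,45): 3 bp
  [45,59): 14 bp
  [59,66): 7 bp
  [66,77): 11 bp
  [77,89): 12 bp
  [89,95): 6 bp
  [95,123): 28 bp
  [123,134): 11 bp
  [134,151): 17 bp
  [151,159): 8 bp
  [159,164): 5 bp
  [164,181): 17 bp
  [181,203): 22 bp
  [203,215): 12 bp
  [215,220): 5 bp

[1,3,5,5,5,6,7,7,8,8,10,11,11,11,12,12,14,17,17,22,28]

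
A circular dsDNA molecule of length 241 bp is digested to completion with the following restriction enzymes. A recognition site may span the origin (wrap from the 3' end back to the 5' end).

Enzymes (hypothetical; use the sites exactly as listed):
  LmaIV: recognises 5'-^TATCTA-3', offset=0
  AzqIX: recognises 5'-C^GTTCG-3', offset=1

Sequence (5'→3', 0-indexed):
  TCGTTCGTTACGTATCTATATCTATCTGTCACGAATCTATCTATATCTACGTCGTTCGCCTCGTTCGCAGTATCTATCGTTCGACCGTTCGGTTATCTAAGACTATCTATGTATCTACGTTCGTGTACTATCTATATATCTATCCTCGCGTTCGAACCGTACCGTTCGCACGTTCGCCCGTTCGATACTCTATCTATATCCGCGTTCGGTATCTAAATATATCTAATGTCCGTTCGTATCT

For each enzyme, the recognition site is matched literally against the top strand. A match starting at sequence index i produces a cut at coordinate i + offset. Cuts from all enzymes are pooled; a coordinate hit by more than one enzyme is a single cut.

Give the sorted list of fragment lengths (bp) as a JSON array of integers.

[6,6,6,7,7,8,8,8,8,8,8,8,9,10,10,10,10,10,11,12,12,13,13,14,19]

Scan for sites:
  LmaIV TATCTA/0: at [12, 18, 37, 43, 70, 93, 103, 111, 128, 136, 190, 209, 219] ⇒ [12, 18, 37, 43, 70, 93, 103, 111, 128, 136, 190, 209, 219]
  AzqIX CGTTCG/1: at [1, 52, 61, 77, 85, 117, 148, 162, 170, 178, 202, 230] ⇒ [2, 53, 62, 78, 86, 118, 149, 163, 171, 179, 203, 231]

All cut coordinates (distinct, sorted): [2, 12, 18, 37, 43, 53, 62, 70, 78, 86, 93, 103, 111, 118, 128, 136, 149, 163, 171, 179, 190, 203, 209, 219, 231]

Fragment lengths:
  2→12: 10 bp
  12→18: 6 bp
  18→37: 19 bp
  37→43: 6 bp
  43→53: 10 bp
  53→62: 9 bp
  62→70: 8 bp
  70→78: 8 bp
  78→86: 8 bp
  86→93: 7 bp
  93→103: 10 bp
  103→111: 8 bp
  111→118: 7 bp
  118→128: 10 bp
  128→136: 8 bp
  136→149: 13 bp
  149→163: 14 bp
  163→171: 8 bp
  171→179: 8 bp
  179→190: 11 bp
  190→203: 13 bp
  203→209: 6 bp
  209→219: 10 bp
  219→231: 12 bp
  231→2 (wrap): 241-231+2 = 12 bp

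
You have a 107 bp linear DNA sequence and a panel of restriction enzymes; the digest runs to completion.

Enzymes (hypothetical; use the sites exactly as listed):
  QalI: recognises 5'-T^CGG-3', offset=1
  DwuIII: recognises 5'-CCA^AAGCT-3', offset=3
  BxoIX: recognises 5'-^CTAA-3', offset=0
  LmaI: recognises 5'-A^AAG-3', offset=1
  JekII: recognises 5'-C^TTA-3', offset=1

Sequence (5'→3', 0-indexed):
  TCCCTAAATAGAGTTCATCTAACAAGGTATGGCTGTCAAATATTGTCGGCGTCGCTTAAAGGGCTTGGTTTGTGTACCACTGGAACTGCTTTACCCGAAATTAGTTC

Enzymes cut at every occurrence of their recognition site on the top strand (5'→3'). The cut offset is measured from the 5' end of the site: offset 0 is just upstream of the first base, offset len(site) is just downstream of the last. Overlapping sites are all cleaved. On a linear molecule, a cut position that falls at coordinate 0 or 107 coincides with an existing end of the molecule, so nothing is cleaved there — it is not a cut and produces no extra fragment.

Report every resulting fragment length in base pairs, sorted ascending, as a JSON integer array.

Scan for sites:
  QalI (TCGG, off=1): starts [45] → cuts [46]
  DwuIII (CCAAAGCT, off=3): no sites
  BxoIX (CTAA, off=0): starts [3, 18] → cuts [3, 18]
  LmaI (AAAG, off=1): starts [57] → cuts [58]
  JekII (CTTA, off=1): starts [54] → cuts [55]

Pooled cuts: [3, 18, 46, 55, 58]

Fragment lengths:
  [0,3): 3 bp
  [3,18): 15 bp
  [18,46): 28 bp
  [46,55): 9 bp
  [55,58): 3 bp
  [58,107): 49 bp

[3,3,9,15,28,49]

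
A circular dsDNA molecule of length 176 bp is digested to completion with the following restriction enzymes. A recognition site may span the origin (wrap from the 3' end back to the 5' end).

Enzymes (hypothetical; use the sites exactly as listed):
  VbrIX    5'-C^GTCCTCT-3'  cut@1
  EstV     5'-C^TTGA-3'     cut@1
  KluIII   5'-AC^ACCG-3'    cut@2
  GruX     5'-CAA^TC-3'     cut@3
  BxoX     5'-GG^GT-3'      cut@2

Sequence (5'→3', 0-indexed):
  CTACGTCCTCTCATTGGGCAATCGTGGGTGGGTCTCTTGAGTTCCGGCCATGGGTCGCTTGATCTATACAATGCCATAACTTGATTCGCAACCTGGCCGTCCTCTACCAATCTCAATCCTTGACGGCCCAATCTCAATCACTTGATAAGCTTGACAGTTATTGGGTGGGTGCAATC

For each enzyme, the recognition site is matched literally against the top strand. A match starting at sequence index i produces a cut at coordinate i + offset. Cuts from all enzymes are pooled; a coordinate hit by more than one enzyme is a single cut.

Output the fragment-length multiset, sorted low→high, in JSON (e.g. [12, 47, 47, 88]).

[3,4,4,4,5,5,6,6,6,6,6,9,12,12,14,17,17,18,22]

Scan for sites:
  VbrIX (CGTCCTCT, off=1): starts [3, 97] → cuts [4, 98]
  EstV (CTTGA, off=1): starts [35, 57, 79, 118, 140, 149] → cuts [36, 58, 80, 119, 141, 150]
  KluIII (ACACCG, off=2): no sites
  GruX (CAATC, off=3): starts [18, 107, 113, 128, 134, 171] → cuts [21, 110, 116, 131, 137, 174]
  BxoX (GGGT, off=2): starts [25, 29, 51, 162, 166] → cuts [27, 31, 53, 164, 168]

Pooled cuts: [4, 21, 27, 31, 36, 53, 58, 80, 98, 110, 116, 119, 131, 137, 141, 150, 164, 168, 174]

Fragment lengths:
  4→21: 17 bp
  21→27: 6 bp
  27→31: 4 bp
  31→36: 5 bp
  36→53: 17 bp
  53→58: 5 bp
  58→80: 22 bp
  80→98: 18 bp
  98→110: 12 bp
  110→116: 6 bp
  116→119: 3 bp
  119→131: 12 bp
  131→137: 6 bp
  137→141: 4 bp
  141→150: 9 bp
  150→164: 14 bp
  164→168: 4 bp
  168→174: 6 bp
  174→4 (wrap): 176-174+4 = 6 bp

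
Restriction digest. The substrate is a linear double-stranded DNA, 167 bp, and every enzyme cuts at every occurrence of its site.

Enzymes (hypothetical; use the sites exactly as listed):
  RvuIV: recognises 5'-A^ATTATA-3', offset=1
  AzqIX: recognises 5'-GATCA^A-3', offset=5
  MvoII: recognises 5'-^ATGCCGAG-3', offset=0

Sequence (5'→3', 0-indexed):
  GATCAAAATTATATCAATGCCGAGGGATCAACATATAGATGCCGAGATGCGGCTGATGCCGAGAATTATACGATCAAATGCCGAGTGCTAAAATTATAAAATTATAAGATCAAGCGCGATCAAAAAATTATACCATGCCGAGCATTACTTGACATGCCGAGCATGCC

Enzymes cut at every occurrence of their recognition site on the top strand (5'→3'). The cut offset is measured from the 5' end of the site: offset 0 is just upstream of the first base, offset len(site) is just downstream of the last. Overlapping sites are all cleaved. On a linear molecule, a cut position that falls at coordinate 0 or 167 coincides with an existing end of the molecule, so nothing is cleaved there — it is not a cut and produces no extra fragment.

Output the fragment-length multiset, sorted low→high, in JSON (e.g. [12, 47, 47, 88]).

Site scan:
  RvuIV AATTATA/1: at [6, 63, 91, 99, 125] ⇒ [7, 64, 92, 100, 126]
  AzqIX GATCAA/5: at [0, 25, 71, 107, 117] ⇒ [5, 30, 76, 112, 122]
  MvoII ATGCCGAG/0: at [16, 38, 55, 77, 134, 153] ⇒ [16, 38, 55, 77, 134, 153]

Pooled cuts: [5, 7, 16, 30, 38, 55, 64, 76, 77, 92, 100, 112, 122, 126, 134, 153]

Fragment lengths:
  [0,5): 5 bp
  [5,7): 2 bp
  [7,16): 9 bp
  [16,30): 14 bp
  [30,38): 8 bp
  [38,55): 17 bp
  [55,64): 9 bp
  [64,76): 12 bp
  [76,77): 1 bp
  [77,92): 15 bp
  [92,100): 8 bp
  [100,112): 12 bp
  [112,122): 10 bp
  [122,126): 4 bp
  [126,134): 8 bp
  [134,153): 19 bp
  [153,167): 14 bp

[1,2,4,5,8,8,8,9,9,10,12,12,14,14,15,17,19]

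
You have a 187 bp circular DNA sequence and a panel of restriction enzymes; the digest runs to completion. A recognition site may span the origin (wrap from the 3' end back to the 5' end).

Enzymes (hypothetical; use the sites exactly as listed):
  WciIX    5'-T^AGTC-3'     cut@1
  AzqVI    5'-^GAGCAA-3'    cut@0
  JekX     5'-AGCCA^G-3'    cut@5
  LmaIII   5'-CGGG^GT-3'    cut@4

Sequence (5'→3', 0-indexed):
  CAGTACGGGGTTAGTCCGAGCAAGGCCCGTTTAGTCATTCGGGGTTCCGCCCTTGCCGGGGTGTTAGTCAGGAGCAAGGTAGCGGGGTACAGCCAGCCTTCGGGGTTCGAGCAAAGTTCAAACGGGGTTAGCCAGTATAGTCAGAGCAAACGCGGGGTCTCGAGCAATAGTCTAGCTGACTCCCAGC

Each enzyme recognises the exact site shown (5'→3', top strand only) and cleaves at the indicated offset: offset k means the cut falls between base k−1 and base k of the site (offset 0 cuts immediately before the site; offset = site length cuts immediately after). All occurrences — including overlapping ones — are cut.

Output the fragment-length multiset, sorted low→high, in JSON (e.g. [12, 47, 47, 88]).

Site scan:
  WciIX (TAGTC, off=1): starts [11, 31, 64, 137, 167] → cuts [12, 32, 65, 138, 168]
  AzqVI (GAGCAA, off=0): starts [17, 71, 108, 143, 161] → cuts [17, 71, 108, 143, 161]
  JekX (AGCCAG, off=5): starts [90, 129, 184] → cuts [2, 95, 134]
  LmaIII (CGGGGT, off=4): starts [5, 39, 56, 82, 100, 122, 152] → cuts [9, 43, 60, 86, 104, 126, 156]

Pooled cuts: [2, 9, 12, 17, 32, 43, 60, 65, 71, 86, 95, 104, 108, 126, 134, 138, 143, 156, 161, 168]

Fragment lengths:
  2→9: 7 bp
  9→12: 3 bp
  12→17: 5 bp
  17→32: 15 bp
  32→43: 11 bp
  43→60: 17 bp
  60→65: 5 bp
  65→71: 6 bp
  71→86: 15 bp
  86→95: 9 bp
  95→104: 9 bp
  104→108: 4 bp
  108→126: 18 bp
  126→134: 8 bp
  134→138: 4 bp
  138→143: 5 bp
  143→156: 13 bp
  156→161: 5 bp
  161→168: 7 bp
  168→2 (wrap): 187-168+2 = 21 bp

[3,4,4,5,5,5,5,6,7,7,8,9,9,11,13,15,15,17,18,21]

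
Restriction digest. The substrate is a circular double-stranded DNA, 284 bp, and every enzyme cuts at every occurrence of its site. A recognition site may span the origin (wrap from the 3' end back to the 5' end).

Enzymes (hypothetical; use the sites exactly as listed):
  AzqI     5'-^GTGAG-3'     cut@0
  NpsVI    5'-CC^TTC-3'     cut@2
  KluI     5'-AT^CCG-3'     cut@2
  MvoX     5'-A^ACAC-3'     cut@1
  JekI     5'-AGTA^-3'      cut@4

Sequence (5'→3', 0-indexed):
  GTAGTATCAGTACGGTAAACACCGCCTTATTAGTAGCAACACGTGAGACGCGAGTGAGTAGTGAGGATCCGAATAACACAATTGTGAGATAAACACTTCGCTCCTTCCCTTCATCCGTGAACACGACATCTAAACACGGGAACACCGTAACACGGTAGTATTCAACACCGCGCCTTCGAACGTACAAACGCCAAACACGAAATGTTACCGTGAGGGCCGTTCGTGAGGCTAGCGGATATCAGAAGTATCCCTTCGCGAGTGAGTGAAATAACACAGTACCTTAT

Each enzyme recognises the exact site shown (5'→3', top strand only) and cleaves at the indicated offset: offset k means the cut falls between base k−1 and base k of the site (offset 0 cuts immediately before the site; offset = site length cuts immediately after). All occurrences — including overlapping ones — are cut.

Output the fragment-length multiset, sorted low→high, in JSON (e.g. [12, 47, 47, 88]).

Scan for sites:
  AzqI GTGAG/0: at [42, 53, 60, 83, 209, 222, 258] ⇒ [42, 53, 60, 83, 209, 222, 258]
  NpsVI CCTTC/2: at [102, 107, 172, 249] ⇒ [104, 109, 174, 251]
  KluI ATCCG/2: at [66, 112] ⇒ [68, 114]
  MvoX AACAC/1: at [17, 37, 74, 91, 119, 132, 140, 148, 163, 193, 269] ⇒ [18, 38, 75, 92, 120, 133, 141, 149, 164, 194, 270]
  JekI AGTA/4: at [2, 8, 31, 56, 156, 243, 274] ⇒ [6, 12, 35, 60, 160, 247, 278]

Pooled cuts: [6, 12, 18, 35, 38, 42, 53, 60, 68, 75, 83, 92, 104, 109, 114, 120, 133, 141, 149, 160, 164, 174, 194, 209, 222, 247, 251, 258, 270, 278]

Fragments:
  6→12: 6 bp
  12→18: 6 bp
  18→35: 17 bp
  35→38: 3 bp
  38→42: 4 bp
  42→53: 11 bp
  53→60: 7 bp
  60→68: 8 bp
  68→75: 7 bp
  75→83: 8 bp
  83→92: 9 bp
  92→104: 12 bp
  104→109: 5 bp
  109→114: 5 bp
  114→120: 6 bp
  120→133: 13 bp
  133→141: 8 bp
  141→149: 8 bp
  149→160: 11 bp
  160→164: 4 bp
  164→174: 10 bp
  174→194: 20 bp
  194→209: 15 bp
  209→222: 13 bp
  222→247: 25 bp
  247→251: 4 bp
  251→258: 7 bp
  258→270: 12 bp
  270→278: 8 bp
  278→6 (wrap): 284-278+6 = 12 bp

[3,4,4,4,5,5,6,6,6,7,7,7,8,8,8,8,8,9,10,11,11,12,12,12,13,13,15,17,20,25]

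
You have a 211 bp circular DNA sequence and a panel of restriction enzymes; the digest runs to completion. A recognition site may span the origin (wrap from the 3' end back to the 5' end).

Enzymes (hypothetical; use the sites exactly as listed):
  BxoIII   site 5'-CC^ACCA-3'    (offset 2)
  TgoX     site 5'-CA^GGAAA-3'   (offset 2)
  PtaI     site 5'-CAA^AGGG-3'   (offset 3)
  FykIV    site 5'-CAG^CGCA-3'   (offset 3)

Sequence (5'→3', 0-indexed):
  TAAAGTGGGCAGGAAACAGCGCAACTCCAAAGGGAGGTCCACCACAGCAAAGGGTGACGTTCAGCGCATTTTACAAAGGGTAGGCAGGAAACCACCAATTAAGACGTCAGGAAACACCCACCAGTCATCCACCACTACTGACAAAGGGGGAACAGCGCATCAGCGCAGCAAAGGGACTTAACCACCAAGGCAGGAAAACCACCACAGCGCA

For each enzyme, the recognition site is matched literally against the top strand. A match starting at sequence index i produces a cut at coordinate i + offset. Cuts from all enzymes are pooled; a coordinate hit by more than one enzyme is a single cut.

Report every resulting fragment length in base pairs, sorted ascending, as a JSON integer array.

[7,7,8,8,8,8,9,10,10,10,10,11,11,11,12,12,14,14,15,16]

Per-enzyme occurrences:
  BxoIII CCACCA/2: at [38, 91, 117, 128, 181, 198] ⇒ [40, 93, 119, 130, 183, 200]
  TgoX CAGGAAA/2: at [9, 84, 107, 190] ⇒ [11, 86, 109, 192]
  PtaI CAAAGGG/3: at [27, 47, 73, 141, 168] ⇒ [30, 50, 76, 144, 171]
  FykIV CAGCGCA/3: at [16, 61, 152, 160, 204] ⇒ [19, 64, 155, 163, 207]

Pooled cuts: [11, 19, 30, 40, 50, 64, 76, 86, 93, 109, 119, 130, 144, 155, 163, 171, 183, 192, 200, 207]

Fragments:
  11→19: 8 bp
  19→30: 11 bp
  30→40: 10 bp
  40→50: 10 bp
  50→64: 14 bp
  64→76: 12 bp
  76→86: 10 bp
  86→93: 7 bp
  93→109: 16 bp
  109→119: 10 bp
  119→130: 11 bp
  130→144: 14 bp
  144→155: 11 bp
  155→163: 8 bp
  163→171: 8 bp
  171→183: 12 bp
  183→192: 9 bp
  192→200: 8 bp
  200→207: 7 bp
  207→11 (wrap): 211-207+11 = 15 bp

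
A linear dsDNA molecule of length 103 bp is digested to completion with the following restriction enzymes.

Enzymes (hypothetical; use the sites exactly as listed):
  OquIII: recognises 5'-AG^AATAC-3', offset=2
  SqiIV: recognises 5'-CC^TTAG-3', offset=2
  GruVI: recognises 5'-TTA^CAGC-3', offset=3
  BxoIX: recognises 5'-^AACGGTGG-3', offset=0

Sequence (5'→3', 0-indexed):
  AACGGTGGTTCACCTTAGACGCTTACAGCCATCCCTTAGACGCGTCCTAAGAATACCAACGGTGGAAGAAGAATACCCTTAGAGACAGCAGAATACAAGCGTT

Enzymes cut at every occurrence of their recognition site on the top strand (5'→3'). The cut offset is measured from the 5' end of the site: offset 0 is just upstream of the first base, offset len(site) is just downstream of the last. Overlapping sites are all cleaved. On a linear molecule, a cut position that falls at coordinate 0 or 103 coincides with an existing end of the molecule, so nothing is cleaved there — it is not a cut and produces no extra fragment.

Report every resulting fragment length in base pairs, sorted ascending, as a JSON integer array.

Per-enzyme occurrences:
  OquIII AGAATAC/2: at [49, 69, 89] ⇒ [51, 71, 91]
  SqiIV CCTTAG/2: at [12, 33, 76] ⇒ [14, 35, 78]
  GruVI TTACAGC/3: at [22] ⇒ [25]
  BxoIX AACGGTGG/0: at [0, 57] ⇒ [57] (position 0 is a terminus of the linear molecule — no cut)

Pooled cuts: [14, 25, 35, 51, 57, 71, 78, 91]

Fragment lengths:
  [0,14): 14 bp
  [14,25): 11 bp
  [25,35): 10 bp
  [35,51): 16 bp
  [51,57): 6 bp
  [57,71): 14 bp
  [71,78): 7 bp
  [78,91): 13 bp
  [91,103): 12 bp

[6,7,10,11,12,13,14,14,16]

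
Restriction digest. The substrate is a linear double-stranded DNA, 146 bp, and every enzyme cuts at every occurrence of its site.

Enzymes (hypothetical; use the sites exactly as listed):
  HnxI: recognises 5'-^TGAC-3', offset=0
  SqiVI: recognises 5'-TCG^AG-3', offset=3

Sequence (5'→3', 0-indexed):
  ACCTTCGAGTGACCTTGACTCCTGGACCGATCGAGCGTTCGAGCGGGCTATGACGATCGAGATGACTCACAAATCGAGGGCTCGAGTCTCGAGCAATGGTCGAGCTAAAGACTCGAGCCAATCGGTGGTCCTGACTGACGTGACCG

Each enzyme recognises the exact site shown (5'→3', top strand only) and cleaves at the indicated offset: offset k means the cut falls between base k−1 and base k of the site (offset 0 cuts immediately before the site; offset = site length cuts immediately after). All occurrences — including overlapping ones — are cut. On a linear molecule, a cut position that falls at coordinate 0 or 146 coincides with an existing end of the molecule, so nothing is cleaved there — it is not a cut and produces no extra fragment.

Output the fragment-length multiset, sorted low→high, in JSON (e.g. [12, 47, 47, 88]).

[2,3,4,5,6,6,7,7,8,8,9,9,11,13,14,16,18]

Scan for sites:
  HnxI TGAC/0: at [9, 15, 50, 62, 131, 135, 140] ⇒ [9, 15, 50, 62, 131, 135, 140]
  SqiVI TCGAG/3: at [4, 30, 38, 56, 73, 81, 88, 99, 112] ⇒ [7, 33, 41, 59, 76, 84, 91, 102, 115]

Pooled cuts: [7, 9, 15, 33, 41, 50, 59, 62, 76, 84, 91, 102, 115, 131, 135, 140]

Fragment lengths:
  [0,7): 7 bp
  [7,9): 2 bp
  [9,15): 6 bp
  [15,33): 18 bp
  [33,41): 8 bp
  [41,50): 9 bp
  [50,59): 9 bp
  [59,62): 3 bp
  [62,76): 14 bp
  [76,84): 8 bp
  [84,91): 7 bp
  [91,102): 11 bp
  [102,115): 13 bp
  [115,131): 16 bp
  [131,135): 4 bp
  [135,140): 5 bp
  [140,146): 6 bp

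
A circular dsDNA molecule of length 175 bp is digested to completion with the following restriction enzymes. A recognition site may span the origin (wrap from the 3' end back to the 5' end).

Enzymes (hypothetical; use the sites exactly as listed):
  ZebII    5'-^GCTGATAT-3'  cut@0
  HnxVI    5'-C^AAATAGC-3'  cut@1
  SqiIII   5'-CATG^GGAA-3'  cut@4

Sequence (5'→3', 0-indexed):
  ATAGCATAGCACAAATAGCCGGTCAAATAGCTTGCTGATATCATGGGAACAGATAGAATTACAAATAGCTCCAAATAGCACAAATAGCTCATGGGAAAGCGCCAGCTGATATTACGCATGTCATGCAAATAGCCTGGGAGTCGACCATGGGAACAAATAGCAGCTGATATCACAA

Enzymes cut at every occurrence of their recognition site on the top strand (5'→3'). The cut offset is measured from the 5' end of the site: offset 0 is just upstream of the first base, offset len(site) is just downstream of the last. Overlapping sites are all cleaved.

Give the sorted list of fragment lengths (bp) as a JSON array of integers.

Per-enzyme occurrences:
  ZebII (GCTGATAT, off=0): starts [33, 104, 162] → cuts [33, 104, 162]
  HnxVI (CAAATAGC, off=1): starts [11, 23, 61, 71, 80, 125, 153, 172] → cuts [12, 24, 62, 72, 81, 126, 154, 173]
  SqiIII (CATGGGAA, off=4): starts [41, 89, 145] → cuts [45, 93, 149]

All cut coordinates (distinct, sorted): [12, 24, 33, 45, 62, 72, 81, 93, 104, 126, 149, 154, 162, 173]

Fragments:
  12→24: 12 bp
  24→33: 9 bp
  33→45: 12 bp
  45→62: 17 bp
  62→72: 10 bp
  72→81: 9 bp
  81→93: 12 bp
  93→104: 11 bp
  104→126: 22 bp
  126→149: 23 bp
  149→154: 5 bp
  154→162: 8 bp
  162→173: 11 bp
  173→12 (wrap): 175-173+12 = 14 bp

[5,8,9,9,10,11,11,12,12,12,14,17,22,23]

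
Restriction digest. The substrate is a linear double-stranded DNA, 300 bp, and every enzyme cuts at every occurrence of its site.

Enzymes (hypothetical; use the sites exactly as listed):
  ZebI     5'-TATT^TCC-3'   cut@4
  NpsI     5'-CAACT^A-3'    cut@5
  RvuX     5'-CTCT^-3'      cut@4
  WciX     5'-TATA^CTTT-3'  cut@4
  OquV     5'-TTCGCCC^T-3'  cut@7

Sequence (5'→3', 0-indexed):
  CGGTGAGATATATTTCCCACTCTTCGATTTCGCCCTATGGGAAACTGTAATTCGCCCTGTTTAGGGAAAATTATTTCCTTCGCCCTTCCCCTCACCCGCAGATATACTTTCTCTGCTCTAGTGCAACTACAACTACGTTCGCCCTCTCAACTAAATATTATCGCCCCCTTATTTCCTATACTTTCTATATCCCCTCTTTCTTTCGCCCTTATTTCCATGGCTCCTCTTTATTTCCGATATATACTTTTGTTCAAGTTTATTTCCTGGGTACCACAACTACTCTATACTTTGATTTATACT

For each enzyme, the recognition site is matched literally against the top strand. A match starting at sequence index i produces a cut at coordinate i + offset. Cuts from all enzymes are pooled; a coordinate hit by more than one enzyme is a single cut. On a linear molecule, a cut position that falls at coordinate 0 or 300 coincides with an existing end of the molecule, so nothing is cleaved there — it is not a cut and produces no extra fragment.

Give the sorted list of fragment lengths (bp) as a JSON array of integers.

[3,3,5,5,5,5,5,6,7,8,9,9,10,10,11,11,12,14,14,14,17,17,18,18,21,21,22]

Scan for sites:
  ZebI TATTTCC/4: at [10, 71, 169, 209, 228, 257] ⇒ [14, 75, 173, 213, 232, 261]
  NpsI CAACTA/5: at [123, 129, 147, 273] ⇒ [128, 134, 152, 278]
  RvuX CTCT/4: at [19, 110, 115, 143, 193, 223, 279] ⇒ [23, 114, 119, 147, 197, 227, 283]
  WciX TATACTTT/4: at [102, 176, 239, 282] ⇒ [106, 180, 243, 286]
  OquV TTCGCCCT/7: at [28, 50, 78, 137, 201] ⇒ [35, 57, 85, 144, 208]

All cut coordinates (distinct, sorted): [14, 23, 35, 57, 75, 85, 106, 114, 119, 128, 134, 144, 147, 152, 173, 180, 197, 208, 213, 227, 232, 243, 261, 278, 283, 286]

Fragment lengths:
  [0,14): 14 bp
  [14,23): 9 bp
  [23,35): 12 bp
  [35,57): 22 bp
  [57,75): 18 bp
  [75,85): 10 bp
  [85,106): 21 bp
  [106,114): 8 bp
  [114,119): 5 bp
  [119,128): 9 bp
  [128,134): 6 bp
  [134,144): 10 bp
  [144,147): 3 bp
  [147,152): 5 bp
  [152,173): 21 bp
  [173,180): 7 bp
  [180,197): 17 bp
  [197,208): 11 bp
  [208,213): 5 bp
  [213,227): 14 bp
  [227,232): 5 bp
  [232,243): 11 bp
  [243,261): 18 bp
  [261,278): 17 bp
  [278,283): 5 bp
  [283,286): 3 bp
  [286,300): 14 bp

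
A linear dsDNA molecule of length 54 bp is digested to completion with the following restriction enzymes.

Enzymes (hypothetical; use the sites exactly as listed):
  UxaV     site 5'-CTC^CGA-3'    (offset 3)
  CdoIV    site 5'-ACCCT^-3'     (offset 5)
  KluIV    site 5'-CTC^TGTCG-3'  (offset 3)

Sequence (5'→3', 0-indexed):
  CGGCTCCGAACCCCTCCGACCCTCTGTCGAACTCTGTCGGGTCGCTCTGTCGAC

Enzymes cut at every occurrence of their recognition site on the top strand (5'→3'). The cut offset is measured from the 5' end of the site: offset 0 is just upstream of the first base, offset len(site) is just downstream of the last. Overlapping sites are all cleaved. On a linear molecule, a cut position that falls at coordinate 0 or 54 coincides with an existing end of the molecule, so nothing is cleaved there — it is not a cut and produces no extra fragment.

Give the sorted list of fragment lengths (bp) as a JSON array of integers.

[1,6,7,7,10,10,13]

Per-enzyme occurrences:
  UxaV CTCCGA/3: at [3, 13] ⇒ [6, 16]
  CdoIV ACCCT/5: at [18] ⇒ [23]
  KluIV CTCTGTCG/3: at [21, 31, 44] ⇒ [24, 34, 47]

All cut coordinates (distinct, sorted): [6, 16, 23, 24, 34, 47]

Fragment lengths:
  [0,6): 6 bp
  [6,16): 10 bp
  [16,23): 7 bp
  [23,24): 1 bp
  [24,34): 10 bp
  [34,47): 13 bp
  [47,54): 7 bp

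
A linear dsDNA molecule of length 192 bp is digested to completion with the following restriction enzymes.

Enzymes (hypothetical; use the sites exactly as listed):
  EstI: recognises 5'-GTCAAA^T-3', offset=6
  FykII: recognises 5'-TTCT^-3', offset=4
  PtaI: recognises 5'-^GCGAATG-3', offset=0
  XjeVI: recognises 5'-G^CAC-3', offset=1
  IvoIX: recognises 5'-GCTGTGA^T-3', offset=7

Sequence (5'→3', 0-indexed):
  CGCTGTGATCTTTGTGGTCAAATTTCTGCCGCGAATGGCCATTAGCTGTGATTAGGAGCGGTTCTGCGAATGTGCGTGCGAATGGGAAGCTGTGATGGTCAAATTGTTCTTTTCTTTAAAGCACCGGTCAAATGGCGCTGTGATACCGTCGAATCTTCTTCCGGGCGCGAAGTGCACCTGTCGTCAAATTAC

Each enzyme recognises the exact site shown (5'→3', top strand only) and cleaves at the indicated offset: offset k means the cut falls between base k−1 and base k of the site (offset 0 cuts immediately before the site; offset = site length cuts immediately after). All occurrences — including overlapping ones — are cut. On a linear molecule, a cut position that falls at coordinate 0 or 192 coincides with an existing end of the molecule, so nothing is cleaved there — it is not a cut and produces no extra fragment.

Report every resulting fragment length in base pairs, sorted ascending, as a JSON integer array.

Scan for sites:
  EstI GTCAAAT/6: at [16, 97, 126, 182] ⇒ [22, 103, 132, 188]
  FykII TTCT/4: at [23, 61, 106, 111, 155] ⇒ [27, 65, 110, 115, 159]
  PtaI GCGAATG/0: at [30, 65, 77] ⇒ [30, 65, 77]
  XjeVI GCAC/1: at [120, 173] ⇒ [121, 174]
  IvoIX GCTGTGAT/7: at [1, 44, 88, 136] ⇒ [8, 51, 95, 143]

All cut coordinates (distinct, sorted): [8, 22, 27, 30, 51, 65, 77, 95, 103, 110, 115, 121, 132, 143, 159, 174, 188]

Fragment lengths:
  [0,8): 8 bp
  [8,22): 14 bp
  [22,27): 5 bp
  [27,30): 3 bp
  [30,51): 21 bp
  [51,65): 14 bp
  [65,77): 12 bp
  [77,95): 18 bp
  [95,103): 8 bp
  [103,110): 7 bp
  [110,115): 5 bp
  [115,121): 6 bp
  [121,132): 11 bp
  [132,143): 11 bp
  [143,159): 16 bp
  [159,174): 15 bp
  [174,188): 14 bp
  [188,192): 4 bp

[3,4,5,5,6,7,8,8,11,11,12,14,14,14,15,16,18,21]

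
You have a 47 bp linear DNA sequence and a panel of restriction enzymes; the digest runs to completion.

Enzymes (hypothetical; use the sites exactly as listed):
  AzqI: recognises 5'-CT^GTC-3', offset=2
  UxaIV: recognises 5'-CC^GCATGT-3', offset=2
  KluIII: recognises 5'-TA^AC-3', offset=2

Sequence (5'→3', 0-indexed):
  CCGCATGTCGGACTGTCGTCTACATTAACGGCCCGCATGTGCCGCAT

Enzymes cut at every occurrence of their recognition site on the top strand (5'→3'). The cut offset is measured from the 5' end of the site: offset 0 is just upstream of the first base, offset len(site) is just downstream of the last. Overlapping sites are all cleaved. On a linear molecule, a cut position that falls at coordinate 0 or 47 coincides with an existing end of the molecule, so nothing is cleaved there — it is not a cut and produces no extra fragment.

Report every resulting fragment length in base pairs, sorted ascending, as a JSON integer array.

[2,7,12,13,13]

Site scan:
  AzqI (CTGTC, off=2): starts [12] → cuts [14]
  UxaIV (CCGCATGT, off=2): starts [0, 32] → cuts [2, 34]
  KluIII (TAAC, off=2): starts [25] → cuts [27]

Pooled cuts: [2, 14, 27, 34]

Fragments:
  [0,2): 2 bp
  [2,14): 12 bp
  [14,27): 13 bp
  [27,34): 7 bp
  [34,47): 13 bp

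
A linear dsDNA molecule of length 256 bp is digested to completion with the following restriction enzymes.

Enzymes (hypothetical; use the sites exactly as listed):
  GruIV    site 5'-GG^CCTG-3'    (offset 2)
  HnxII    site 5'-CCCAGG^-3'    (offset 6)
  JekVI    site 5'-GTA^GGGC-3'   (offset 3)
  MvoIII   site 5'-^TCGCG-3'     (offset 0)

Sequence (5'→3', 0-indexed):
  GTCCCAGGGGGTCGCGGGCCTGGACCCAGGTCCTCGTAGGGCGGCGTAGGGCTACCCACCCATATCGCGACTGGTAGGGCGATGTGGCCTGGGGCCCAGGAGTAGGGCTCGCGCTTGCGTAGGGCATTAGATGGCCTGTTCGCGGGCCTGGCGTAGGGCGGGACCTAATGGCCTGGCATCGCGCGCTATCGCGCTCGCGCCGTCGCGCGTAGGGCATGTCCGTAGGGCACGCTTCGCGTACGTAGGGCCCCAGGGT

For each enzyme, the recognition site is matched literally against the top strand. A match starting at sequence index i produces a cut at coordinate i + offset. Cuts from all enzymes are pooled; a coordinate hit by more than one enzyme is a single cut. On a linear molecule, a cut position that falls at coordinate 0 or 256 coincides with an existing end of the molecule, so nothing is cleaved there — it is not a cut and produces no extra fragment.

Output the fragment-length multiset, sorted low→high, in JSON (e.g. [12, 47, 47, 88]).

Per-enzyme occurrences:
  GruIV GGCCTG/2: at [16, 85, 132, 144, 169] ⇒ [18, 87, 134, 146, 171]
  HnxII CCCAGG/6: at [2, 24, 94, 248] ⇒ [8, 30, 100, 254]
  JekVI GTAGGGC/3: at [35, 45, 73, 101, 118, 152, 208, 221, 241] ⇒ [38, 48, 76, 104, 121, 155, 211, 224, 244]
  MvoIII TCGCG/0: at [11, 64, 108, 139, 178, 188, 194, 202, 233] ⇒ [11, 64, 108, 139, 178, 188, 194, 202, 233]

Pooled cuts: [8, 11, 18, 30, 38, 48, 64, 76, 87, 100, 104, 108, 121, 134, 139, 146, 155, 171, 178, 188, 194, 202, 211, 224, 233, 244, 254]

Fragment lengths:
  [0,8): 8 bp
  [8,11): 3 bp
  [11,18): 7 bp
  [18,30): 12 bp
  [30,38): 8 bp
  [38,48): 10 bp
  [48,64): 16 bp
  [64,76): 12 bp
  [76,87): 11 bp
  [87,100): 13 bp
  [100,104): 4 bp
  [104,108): 4 bp
  [108,121): 13 bp
  [121,134): 13 bp
  [134,139): 5 bp
  [139,146): 7 bp
  [146,155): 9 bp
  [155,171): 16 bp
  [171,178): 7 bp
  [178,188): 10 bp
  [188,194): 6 bp
  [194,202): 8 bp
  [202,211): 9 bp
  [211,224): 13 bp
  [224,233): 9 bp
  [233,244): 11 bp
  [244,254): 10 bp
  [254,256): 2 bp

[2,3,4,4,5,6,7,7,7,8,8,8,9,9,9,10,10,10,11,11,12,12,13,13,13,13,16,16]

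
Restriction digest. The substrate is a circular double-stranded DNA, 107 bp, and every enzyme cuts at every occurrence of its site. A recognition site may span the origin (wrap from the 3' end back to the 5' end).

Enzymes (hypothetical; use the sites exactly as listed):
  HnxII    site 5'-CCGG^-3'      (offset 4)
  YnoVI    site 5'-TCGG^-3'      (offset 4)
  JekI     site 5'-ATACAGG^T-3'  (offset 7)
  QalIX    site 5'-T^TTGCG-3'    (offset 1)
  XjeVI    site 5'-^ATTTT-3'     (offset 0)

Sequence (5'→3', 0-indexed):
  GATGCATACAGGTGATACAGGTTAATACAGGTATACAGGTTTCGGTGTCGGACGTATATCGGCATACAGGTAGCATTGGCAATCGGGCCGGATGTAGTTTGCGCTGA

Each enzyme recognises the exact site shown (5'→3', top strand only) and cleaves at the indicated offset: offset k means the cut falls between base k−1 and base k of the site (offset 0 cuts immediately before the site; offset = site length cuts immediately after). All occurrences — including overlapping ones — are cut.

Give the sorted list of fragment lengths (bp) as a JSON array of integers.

Scan for sites:
  HnxII (CCGG, off=4): starts [87] → cuts [91]
  YnoVI (TCGG, off=4): starts [41, 47, 58, 82] → cuts [45, 51, 62, 86]
  JekI (ATACAGGT, off=7): starts [5, 14, 24, 32, 63] → cuts [12, 21, 31, 39, 70]
  QalIX (TTTGCG, off=1): starts [97] → cuts [98]
  XjeVI (ATTTT, off=0): no sites

All cut coordinates (distinct, sorted): [12, 21, 31, 39, 45, 51, 62, 70, 86, 91, 98]

Fragment lengths:
  12→21: 9 bp
  21→31: 10 bp
  31→39: 8 bp
  39→45: 6 bp
  45→51: 6 bp
  51→62: 11 bp
  62→70: 8 bp
  70→86: 16 bp
  86→91: 5 bp
  91→98: 7 bp
  98→12 (wrap): 107-98+12 = 21 bp

[5,6,6,7,8,8,9,10,11,16,21]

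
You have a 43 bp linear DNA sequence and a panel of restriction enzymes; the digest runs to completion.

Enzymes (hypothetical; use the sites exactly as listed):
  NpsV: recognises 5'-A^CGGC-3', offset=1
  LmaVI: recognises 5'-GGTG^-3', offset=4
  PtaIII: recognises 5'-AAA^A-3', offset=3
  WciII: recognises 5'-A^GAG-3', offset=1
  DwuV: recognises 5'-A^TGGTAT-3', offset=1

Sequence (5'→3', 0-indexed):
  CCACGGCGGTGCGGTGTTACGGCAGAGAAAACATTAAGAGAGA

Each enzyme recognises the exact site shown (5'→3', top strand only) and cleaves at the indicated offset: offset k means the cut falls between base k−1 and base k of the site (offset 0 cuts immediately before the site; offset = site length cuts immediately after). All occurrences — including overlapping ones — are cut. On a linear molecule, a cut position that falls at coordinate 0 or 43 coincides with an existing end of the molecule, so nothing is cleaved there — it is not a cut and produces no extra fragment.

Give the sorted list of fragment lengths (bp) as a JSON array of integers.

[2,3,3,4,5,5,6,7,8]

Site scan:
  NpsV ACGGC/1: at [2, 18] ⇒ [3, 19]
  LmaVI GGTG/4: at [7, 12] ⇒ [11, 16]
  PtaIII AAAA/3: at [27] ⇒ [30]
  WciII AGAG/1: at [23, 36, 38] ⇒ [24, 37, 39]
  DwuV (ATGGTAT, off=1): no sites

All cut coordinates (distinct, sorted): [3, 11, 16, 19, 24, 30, 37, 39]

Fragments:
  [0,3): 3 bp
  [3,11): 8 bp
  [11,16): 5 bp
  [16,19): 3 bp
  [19,24): 5 bp
  [24,30): 6 bp
  [30,37): 7 bp
  [37,39): 2 bp
  [39,43): 4 bp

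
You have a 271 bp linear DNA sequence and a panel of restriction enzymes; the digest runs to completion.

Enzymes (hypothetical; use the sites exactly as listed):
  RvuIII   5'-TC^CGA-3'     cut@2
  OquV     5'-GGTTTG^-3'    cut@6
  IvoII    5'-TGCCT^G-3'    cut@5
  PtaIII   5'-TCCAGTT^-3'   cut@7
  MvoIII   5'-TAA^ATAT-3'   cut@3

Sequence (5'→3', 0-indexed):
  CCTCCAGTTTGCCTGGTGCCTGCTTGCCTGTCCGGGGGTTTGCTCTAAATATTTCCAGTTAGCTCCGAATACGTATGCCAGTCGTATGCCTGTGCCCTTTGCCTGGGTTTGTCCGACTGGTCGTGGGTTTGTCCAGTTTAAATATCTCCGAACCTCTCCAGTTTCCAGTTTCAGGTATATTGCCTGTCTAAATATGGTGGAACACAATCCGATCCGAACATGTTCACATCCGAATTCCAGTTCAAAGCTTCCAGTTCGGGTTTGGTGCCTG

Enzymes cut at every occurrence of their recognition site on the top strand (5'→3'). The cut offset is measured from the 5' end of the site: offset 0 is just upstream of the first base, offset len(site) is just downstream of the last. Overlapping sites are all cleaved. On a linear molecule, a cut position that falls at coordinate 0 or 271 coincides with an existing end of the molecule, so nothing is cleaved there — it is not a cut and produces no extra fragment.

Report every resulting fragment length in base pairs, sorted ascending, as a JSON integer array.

Per-enzyme occurrences:
  RvuIII TCCGA/2: at [63, 111, 146, 207, 212, 228] ⇒ [65, 113, 148, 209, 214, 230]
  OquV GGTTTG/6: at [36, 105, 125, 258] ⇒ [42, 111, 131, 264]
  IvoII TGCCTG/5: at [9, 16, 24, 86, 99, 180, 265] ⇒ [14, 21, 29, 91, 104, 185, 270]
  PtaIII TCCAGTT/7: at [2, 53, 131, 156, 163, 235, 249] ⇒ [9, 60, 138, 163, 170, 242, 256]
  MvoIII TAAATAT/3: at [45, 138, 188] ⇒ [48, 141, 191]

All cut coordinates (distinct, sorted): [9, 14, 21, 29, 42, 48, 60, 65, 91, 104, 111, 113, 131, 138, 141, 148, 163, 170, 185, 191, 209, 214, 230, 242, 256, 264, 270]

Fragment lengths:
  [0,9): 9 bp
  [9,14): 5 bp
  [14,21): 7 bp
  [21,29): 8 bp
  [29,42): 13 bp
  [42,48): 6 bp
  [48,60): 12 bp
  [60,65): 5 bp
  [65,91): 26 bp
  [91,104): 13 bp
  [104,111): 7 bp
  [111,113): 2 bp
  [113,131): 18 bp
  [131,138): 7 bp
  [138,141): 3 bp
  [141,148): 7 bp
  [148,163): 15 bp
  [163,170): 7 bp
  [170,185): 15 bp
  [185,191): 6 bp
  [191,209): 18 bp
  [209,214): 5 bp
  [214,230): 16 bp
  [230,242): 12 bp
  [242,256): 14 bp
  [256,264): 8 bp
  [264,270): 6 bp
  [270,271): 1 bp

[1,2,3,5,5,5,6,6,6,7,7,7,7,7,8,8,9,12,12,13,13,14,15,15,16,18,18,26]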